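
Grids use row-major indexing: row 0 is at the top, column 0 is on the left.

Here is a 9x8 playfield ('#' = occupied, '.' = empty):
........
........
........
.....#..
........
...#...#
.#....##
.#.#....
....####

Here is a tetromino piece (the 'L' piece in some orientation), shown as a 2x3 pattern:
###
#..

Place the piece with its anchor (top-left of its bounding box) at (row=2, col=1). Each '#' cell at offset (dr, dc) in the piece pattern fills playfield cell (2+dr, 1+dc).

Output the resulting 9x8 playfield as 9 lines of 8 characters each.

Answer: ........
........
.###....
.#...#..
........
...#...#
.#....##
.#.#....
....####

Derivation:
Fill (2+0,1+0) = (2,1)
Fill (2+0,1+1) = (2,2)
Fill (2+0,1+2) = (2,3)
Fill (2+1,1+0) = (3,1)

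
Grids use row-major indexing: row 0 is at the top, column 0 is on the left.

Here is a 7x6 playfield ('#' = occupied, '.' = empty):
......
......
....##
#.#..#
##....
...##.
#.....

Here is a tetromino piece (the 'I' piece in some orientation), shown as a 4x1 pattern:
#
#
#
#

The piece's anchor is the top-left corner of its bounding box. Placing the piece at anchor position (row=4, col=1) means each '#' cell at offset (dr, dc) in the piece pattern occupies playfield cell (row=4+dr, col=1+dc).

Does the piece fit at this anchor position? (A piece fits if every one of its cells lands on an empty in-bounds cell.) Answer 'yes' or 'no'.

Check each piece cell at anchor (4, 1):
  offset (0,0) -> (4,1): occupied ('#') -> FAIL
  offset (1,0) -> (5,1): empty -> OK
  offset (2,0) -> (6,1): empty -> OK
  offset (3,0) -> (7,1): out of bounds -> FAIL
All cells valid: no

Answer: no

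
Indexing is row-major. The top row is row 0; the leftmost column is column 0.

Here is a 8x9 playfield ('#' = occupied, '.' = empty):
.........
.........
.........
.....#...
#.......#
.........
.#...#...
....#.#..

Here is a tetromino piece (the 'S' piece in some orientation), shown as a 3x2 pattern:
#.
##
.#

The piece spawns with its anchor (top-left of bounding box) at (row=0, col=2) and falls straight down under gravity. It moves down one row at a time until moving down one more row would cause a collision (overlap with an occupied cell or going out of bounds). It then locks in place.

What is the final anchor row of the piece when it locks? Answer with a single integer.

Spawn at (row=0, col=2). Try each row:
  row 0: fits
  row 1: fits
  row 2: fits
  row 3: fits
  row 4: fits
  row 5: fits
  row 6: blocked -> lock at row 5

Answer: 5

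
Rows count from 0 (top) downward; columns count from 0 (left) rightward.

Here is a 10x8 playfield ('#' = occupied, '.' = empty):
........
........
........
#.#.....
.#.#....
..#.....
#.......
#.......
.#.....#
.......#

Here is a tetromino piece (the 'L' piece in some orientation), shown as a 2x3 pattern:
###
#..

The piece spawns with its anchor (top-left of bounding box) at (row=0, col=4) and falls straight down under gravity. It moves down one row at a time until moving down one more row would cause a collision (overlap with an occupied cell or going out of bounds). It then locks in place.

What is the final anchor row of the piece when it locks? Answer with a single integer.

Spawn at (row=0, col=4). Try each row:
  row 0: fits
  row 1: fits
  row 2: fits
  row 3: fits
  row 4: fits
  row 5: fits
  row 6: fits
  row 7: fits
  row 8: fits
  row 9: blocked -> lock at row 8

Answer: 8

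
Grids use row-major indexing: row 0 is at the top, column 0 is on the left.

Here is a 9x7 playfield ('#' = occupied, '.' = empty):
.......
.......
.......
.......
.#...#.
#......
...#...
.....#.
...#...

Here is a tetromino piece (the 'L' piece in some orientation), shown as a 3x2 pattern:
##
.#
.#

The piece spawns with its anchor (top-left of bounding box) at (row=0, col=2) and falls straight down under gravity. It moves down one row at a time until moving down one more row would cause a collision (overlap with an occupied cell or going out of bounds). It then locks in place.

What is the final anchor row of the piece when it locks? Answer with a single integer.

Spawn at (row=0, col=2). Try each row:
  row 0: fits
  row 1: fits
  row 2: fits
  row 3: fits
  row 4: blocked -> lock at row 3

Answer: 3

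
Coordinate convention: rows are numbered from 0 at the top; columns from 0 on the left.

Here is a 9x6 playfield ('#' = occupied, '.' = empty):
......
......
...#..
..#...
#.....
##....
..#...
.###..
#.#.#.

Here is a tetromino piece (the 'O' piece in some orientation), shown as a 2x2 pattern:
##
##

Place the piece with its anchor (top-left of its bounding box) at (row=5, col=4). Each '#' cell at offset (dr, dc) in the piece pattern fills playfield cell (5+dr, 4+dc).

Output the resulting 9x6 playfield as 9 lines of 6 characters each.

Answer: ......
......
...#..
..#...
#.....
##..##
..#.##
.###..
#.#.#.

Derivation:
Fill (5+0,4+0) = (5,4)
Fill (5+0,4+1) = (5,5)
Fill (5+1,4+0) = (6,4)
Fill (5+1,4+1) = (6,5)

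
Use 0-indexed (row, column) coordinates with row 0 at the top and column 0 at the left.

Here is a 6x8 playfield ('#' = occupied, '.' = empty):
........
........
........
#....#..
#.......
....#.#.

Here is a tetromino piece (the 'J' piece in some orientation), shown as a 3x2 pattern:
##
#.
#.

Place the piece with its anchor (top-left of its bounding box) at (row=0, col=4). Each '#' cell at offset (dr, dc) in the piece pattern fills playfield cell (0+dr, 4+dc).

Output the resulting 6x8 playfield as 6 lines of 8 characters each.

Fill (0+0,4+0) = (0,4)
Fill (0+0,4+1) = (0,5)
Fill (0+1,4+0) = (1,4)
Fill (0+2,4+0) = (2,4)

Answer: ....##..
....#...
....#...
#....#..
#.......
....#.#.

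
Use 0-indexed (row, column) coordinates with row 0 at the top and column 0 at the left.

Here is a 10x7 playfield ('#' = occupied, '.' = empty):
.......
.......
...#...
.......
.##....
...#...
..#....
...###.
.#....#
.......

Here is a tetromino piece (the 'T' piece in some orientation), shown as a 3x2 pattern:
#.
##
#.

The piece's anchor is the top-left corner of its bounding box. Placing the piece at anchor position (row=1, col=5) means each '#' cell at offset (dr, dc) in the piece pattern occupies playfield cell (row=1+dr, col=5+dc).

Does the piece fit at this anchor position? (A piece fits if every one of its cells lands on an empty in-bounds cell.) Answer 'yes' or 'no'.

Answer: yes

Derivation:
Check each piece cell at anchor (1, 5):
  offset (0,0) -> (1,5): empty -> OK
  offset (1,0) -> (2,5): empty -> OK
  offset (1,1) -> (2,6): empty -> OK
  offset (2,0) -> (3,5): empty -> OK
All cells valid: yes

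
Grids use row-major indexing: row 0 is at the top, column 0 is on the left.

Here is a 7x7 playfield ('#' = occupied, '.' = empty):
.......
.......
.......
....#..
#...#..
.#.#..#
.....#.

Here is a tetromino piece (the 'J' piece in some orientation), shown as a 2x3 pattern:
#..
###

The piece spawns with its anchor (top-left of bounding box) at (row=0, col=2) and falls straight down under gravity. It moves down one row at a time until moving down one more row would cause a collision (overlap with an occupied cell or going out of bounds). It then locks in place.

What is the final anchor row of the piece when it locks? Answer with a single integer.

Answer: 1

Derivation:
Spawn at (row=0, col=2). Try each row:
  row 0: fits
  row 1: fits
  row 2: blocked -> lock at row 1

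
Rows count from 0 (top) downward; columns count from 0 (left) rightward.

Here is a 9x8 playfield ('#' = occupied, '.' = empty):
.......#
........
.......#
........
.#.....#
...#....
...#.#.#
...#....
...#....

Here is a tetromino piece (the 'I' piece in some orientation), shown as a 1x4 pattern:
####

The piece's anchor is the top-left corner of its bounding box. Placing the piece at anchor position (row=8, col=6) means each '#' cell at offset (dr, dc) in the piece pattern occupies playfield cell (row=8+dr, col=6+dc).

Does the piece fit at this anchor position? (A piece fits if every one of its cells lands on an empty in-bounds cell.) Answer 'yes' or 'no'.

Check each piece cell at anchor (8, 6):
  offset (0,0) -> (8,6): empty -> OK
  offset (0,1) -> (8,7): empty -> OK
  offset (0,2) -> (8,8): out of bounds -> FAIL
  offset (0,3) -> (8,9): out of bounds -> FAIL
All cells valid: no

Answer: no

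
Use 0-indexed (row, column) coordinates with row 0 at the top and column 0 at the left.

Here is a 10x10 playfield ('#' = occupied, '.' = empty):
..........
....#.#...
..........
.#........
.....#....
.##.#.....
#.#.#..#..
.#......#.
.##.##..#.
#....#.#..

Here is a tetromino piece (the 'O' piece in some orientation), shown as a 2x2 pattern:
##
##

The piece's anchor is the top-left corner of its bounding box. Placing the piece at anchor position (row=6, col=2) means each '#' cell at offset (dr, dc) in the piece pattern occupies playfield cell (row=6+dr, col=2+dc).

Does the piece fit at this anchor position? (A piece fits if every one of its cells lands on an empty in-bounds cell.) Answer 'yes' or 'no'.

Answer: no

Derivation:
Check each piece cell at anchor (6, 2):
  offset (0,0) -> (6,2): occupied ('#') -> FAIL
  offset (0,1) -> (6,3): empty -> OK
  offset (1,0) -> (7,2): empty -> OK
  offset (1,1) -> (7,3): empty -> OK
All cells valid: no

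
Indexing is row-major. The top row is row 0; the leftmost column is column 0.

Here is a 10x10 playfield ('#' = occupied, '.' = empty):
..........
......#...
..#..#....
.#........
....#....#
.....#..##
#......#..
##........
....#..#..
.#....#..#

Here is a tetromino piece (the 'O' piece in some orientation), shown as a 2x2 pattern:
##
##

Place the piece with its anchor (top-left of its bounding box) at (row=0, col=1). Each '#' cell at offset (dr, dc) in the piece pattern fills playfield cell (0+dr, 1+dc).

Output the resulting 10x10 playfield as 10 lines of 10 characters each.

Answer: .##.......
.##...#...
..#..#....
.#........
....#....#
.....#..##
#......#..
##........
....#..#..
.#....#..#

Derivation:
Fill (0+0,1+0) = (0,1)
Fill (0+0,1+1) = (0,2)
Fill (0+1,1+0) = (1,1)
Fill (0+1,1+1) = (1,2)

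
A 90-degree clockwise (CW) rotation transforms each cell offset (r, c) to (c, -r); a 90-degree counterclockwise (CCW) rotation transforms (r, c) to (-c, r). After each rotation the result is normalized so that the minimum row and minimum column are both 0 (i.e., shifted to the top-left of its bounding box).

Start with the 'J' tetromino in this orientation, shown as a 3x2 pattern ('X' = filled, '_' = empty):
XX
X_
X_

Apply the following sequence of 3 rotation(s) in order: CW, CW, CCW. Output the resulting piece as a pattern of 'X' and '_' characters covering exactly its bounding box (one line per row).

Answer: XXX
__X

Derivation:
Start:
XX
X_
X_
After rotation 1 (CW):
XXX
__X
After rotation 2 (CW):
_X
_X
XX
After rotation 3 (CCW):
XXX
__X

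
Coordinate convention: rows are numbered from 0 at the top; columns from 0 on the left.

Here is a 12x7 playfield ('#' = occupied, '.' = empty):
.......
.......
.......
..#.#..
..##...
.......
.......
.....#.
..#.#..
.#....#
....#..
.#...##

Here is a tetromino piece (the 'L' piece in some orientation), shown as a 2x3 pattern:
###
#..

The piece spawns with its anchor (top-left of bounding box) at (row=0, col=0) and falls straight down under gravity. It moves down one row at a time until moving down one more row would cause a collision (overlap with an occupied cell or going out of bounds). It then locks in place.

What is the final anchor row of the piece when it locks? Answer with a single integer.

Answer: 2

Derivation:
Spawn at (row=0, col=0). Try each row:
  row 0: fits
  row 1: fits
  row 2: fits
  row 3: blocked -> lock at row 2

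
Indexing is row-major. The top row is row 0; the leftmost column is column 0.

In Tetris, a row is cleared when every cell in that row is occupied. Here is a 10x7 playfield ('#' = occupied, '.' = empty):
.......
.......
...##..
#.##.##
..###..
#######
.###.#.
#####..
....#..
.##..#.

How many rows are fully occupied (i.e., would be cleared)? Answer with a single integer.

Answer: 1

Derivation:
Check each row:
  row 0: 7 empty cells -> not full
  row 1: 7 empty cells -> not full
  row 2: 5 empty cells -> not full
  row 3: 2 empty cells -> not full
  row 4: 4 empty cells -> not full
  row 5: 0 empty cells -> FULL (clear)
  row 6: 3 empty cells -> not full
  row 7: 2 empty cells -> not full
  row 8: 6 empty cells -> not full
  row 9: 4 empty cells -> not full
Total rows cleared: 1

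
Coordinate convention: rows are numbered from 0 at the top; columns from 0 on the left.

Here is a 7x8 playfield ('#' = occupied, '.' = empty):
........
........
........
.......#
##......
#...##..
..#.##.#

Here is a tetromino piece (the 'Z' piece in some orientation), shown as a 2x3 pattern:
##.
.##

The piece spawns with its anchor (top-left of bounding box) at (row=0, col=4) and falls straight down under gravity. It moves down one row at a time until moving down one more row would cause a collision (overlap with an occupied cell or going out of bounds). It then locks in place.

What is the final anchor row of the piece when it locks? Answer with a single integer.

Spawn at (row=0, col=4). Try each row:
  row 0: fits
  row 1: fits
  row 2: fits
  row 3: fits
  row 4: blocked -> lock at row 3

Answer: 3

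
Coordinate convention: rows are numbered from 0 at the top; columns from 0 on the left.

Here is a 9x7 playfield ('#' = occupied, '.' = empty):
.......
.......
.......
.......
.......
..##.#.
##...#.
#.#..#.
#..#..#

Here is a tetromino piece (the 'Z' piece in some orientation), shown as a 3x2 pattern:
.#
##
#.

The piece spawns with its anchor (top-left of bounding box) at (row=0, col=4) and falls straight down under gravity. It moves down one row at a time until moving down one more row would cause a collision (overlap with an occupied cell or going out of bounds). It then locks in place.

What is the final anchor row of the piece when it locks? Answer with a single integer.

Answer: 3

Derivation:
Spawn at (row=0, col=4). Try each row:
  row 0: fits
  row 1: fits
  row 2: fits
  row 3: fits
  row 4: blocked -> lock at row 3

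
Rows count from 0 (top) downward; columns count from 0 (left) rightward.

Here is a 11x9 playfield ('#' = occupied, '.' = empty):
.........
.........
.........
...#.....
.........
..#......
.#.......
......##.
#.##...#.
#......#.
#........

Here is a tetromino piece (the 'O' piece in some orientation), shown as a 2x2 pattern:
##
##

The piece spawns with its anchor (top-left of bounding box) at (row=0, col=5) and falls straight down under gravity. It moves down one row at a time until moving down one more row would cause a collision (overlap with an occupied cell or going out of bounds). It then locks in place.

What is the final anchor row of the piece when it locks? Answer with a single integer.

Answer: 5

Derivation:
Spawn at (row=0, col=5). Try each row:
  row 0: fits
  row 1: fits
  row 2: fits
  row 3: fits
  row 4: fits
  row 5: fits
  row 6: blocked -> lock at row 5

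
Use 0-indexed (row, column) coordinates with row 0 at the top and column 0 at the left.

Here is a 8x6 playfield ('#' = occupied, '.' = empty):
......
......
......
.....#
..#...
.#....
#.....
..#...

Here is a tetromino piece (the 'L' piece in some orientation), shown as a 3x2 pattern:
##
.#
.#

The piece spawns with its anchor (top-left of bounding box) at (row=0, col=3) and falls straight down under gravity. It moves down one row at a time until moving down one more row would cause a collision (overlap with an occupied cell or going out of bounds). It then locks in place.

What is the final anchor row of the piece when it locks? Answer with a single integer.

Spawn at (row=0, col=3). Try each row:
  row 0: fits
  row 1: fits
  row 2: fits
  row 3: fits
  row 4: fits
  row 5: fits
  row 6: blocked -> lock at row 5

Answer: 5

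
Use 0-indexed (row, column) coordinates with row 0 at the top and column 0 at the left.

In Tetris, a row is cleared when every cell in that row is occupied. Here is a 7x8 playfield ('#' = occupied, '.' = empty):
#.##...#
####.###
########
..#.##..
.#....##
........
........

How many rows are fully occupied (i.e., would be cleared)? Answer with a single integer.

Check each row:
  row 0: 4 empty cells -> not full
  row 1: 1 empty cell -> not full
  row 2: 0 empty cells -> FULL (clear)
  row 3: 5 empty cells -> not full
  row 4: 5 empty cells -> not full
  row 5: 8 empty cells -> not full
  row 6: 8 empty cells -> not full
Total rows cleared: 1

Answer: 1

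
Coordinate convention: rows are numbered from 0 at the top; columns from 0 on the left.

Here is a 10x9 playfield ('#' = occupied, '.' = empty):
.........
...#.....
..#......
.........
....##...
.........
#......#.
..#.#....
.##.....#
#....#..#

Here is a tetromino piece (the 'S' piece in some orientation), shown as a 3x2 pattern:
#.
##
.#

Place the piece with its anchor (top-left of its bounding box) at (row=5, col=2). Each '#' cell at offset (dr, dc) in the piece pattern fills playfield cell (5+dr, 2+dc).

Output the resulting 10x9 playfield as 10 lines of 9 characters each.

Answer: .........
...#.....
..#......
.........
....##...
..#......
#.##...#.
..###....
.##.....#
#....#..#

Derivation:
Fill (5+0,2+0) = (5,2)
Fill (5+1,2+0) = (6,2)
Fill (5+1,2+1) = (6,3)
Fill (5+2,2+1) = (7,3)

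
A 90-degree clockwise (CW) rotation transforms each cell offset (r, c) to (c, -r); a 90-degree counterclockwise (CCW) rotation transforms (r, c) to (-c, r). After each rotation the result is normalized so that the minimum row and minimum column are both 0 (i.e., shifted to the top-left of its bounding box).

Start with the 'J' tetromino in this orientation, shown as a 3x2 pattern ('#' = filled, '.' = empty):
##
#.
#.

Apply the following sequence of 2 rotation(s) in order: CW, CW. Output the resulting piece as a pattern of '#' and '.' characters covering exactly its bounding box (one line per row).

Start:
##
#.
#.
After rotation 1 (CW):
###
..#
After rotation 2 (CW):
.#
.#
##

Answer: .#
.#
##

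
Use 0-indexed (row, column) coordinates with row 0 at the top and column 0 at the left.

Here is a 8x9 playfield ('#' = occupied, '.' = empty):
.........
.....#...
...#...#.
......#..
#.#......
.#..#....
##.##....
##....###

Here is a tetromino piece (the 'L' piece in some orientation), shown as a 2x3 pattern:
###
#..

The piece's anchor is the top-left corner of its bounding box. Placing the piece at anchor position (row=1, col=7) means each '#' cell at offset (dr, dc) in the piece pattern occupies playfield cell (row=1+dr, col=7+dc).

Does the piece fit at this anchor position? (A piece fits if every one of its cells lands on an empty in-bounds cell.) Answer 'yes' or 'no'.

Answer: no

Derivation:
Check each piece cell at anchor (1, 7):
  offset (0,0) -> (1,7): empty -> OK
  offset (0,1) -> (1,8): empty -> OK
  offset (0,2) -> (1,9): out of bounds -> FAIL
  offset (1,0) -> (2,7): occupied ('#') -> FAIL
All cells valid: no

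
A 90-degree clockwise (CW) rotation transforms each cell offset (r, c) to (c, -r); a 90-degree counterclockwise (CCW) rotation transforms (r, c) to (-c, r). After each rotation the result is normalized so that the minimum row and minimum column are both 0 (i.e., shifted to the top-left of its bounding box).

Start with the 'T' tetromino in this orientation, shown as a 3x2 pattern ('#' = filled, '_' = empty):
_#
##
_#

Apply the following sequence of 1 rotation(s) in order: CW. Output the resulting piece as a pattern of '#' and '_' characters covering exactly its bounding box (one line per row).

Start:
_#
##
_#
After rotation 1 (CW):
_#_
###

Answer: _#_
###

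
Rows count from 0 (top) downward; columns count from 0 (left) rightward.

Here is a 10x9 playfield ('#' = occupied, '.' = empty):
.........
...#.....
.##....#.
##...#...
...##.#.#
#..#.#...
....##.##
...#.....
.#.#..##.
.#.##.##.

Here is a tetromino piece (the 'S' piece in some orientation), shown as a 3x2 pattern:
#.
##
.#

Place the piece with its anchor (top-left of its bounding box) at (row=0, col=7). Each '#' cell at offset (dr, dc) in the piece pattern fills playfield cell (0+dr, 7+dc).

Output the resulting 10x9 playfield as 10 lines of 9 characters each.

Fill (0+0,7+0) = (0,7)
Fill (0+1,7+0) = (1,7)
Fill (0+1,7+1) = (1,8)
Fill (0+2,7+1) = (2,8)

Answer: .......#.
...#...##
.##....##
##...#...
...##.#.#
#..#.#...
....##.##
...#.....
.#.#..##.
.#.##.##.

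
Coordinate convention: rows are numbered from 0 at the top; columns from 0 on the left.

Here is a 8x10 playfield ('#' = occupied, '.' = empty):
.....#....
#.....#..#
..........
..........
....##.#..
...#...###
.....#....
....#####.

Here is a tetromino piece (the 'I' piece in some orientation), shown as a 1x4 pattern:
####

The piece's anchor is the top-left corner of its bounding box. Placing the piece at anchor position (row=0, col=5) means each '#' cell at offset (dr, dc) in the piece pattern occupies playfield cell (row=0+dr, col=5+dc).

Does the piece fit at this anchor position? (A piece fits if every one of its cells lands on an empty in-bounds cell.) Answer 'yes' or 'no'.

Check each piece cell at anchor (0, 5):
  offset (0,0) -> (0,5): occupied ('#') -> FAIL
  offset (0,1) -> (0,6): empty -> OK
  offset (0,2) -> (0,7): empty -> OK
  offset (0,3) -> (0,8): empty -> OK
All cells valid: no

Answer: no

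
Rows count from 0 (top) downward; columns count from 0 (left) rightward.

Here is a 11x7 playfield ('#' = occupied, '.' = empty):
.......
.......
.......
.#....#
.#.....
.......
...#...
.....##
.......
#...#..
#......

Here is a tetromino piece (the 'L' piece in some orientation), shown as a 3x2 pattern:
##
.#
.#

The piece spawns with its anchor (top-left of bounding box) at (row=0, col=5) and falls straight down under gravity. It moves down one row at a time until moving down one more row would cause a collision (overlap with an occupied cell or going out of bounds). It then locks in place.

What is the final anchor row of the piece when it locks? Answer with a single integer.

Spawn at (row=0, col=5). Try each row:
  row 0: fits
  row 1: blocked -> lock at row 0

Answer: 0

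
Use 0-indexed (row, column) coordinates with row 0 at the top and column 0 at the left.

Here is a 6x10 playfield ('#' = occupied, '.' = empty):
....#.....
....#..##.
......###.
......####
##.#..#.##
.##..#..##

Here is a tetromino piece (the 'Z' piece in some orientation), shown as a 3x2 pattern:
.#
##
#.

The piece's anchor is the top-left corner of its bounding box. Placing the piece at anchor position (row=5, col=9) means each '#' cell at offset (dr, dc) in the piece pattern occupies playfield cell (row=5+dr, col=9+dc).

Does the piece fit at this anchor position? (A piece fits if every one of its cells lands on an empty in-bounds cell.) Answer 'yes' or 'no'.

Check each piece cell at anchor (5, 9):
  offset (0,1) -> (5,10): out of bounds -> FAIL
  offset (1,0) -> (6,9): out of bounds -> FAIL
  offset (1,1) -> (6,10): out of bounds -> FAIL
  offset (2,0) -> (7,9): out of bounds -> FAIL
All cells valid: no

Answer: no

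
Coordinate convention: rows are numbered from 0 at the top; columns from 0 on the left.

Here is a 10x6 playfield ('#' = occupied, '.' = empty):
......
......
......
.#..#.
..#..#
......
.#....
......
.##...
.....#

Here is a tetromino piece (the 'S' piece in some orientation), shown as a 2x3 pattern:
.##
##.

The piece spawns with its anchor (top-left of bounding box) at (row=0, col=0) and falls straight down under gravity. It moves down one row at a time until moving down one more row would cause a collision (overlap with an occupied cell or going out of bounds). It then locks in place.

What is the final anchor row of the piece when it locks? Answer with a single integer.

Answer: 1

Derivation:
Spawn at (row=0, col=0). Try each row:
  row 0: fits
  row 1: fits
  row 2: blocked -> lock at row 1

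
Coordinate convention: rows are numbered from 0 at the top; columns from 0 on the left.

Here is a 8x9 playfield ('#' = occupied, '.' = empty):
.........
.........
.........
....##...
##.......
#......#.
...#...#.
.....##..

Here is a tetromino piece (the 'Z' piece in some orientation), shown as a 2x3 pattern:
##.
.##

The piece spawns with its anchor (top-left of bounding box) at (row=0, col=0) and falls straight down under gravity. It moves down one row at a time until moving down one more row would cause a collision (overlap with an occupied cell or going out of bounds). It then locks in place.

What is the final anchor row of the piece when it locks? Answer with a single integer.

Answer: 2

Derivation:
Spawn at (row=0, col=0). Try each row:
  row 0: fits
  row 1: fits
  row 2: fits
  row 3: blocked -> lock at row 2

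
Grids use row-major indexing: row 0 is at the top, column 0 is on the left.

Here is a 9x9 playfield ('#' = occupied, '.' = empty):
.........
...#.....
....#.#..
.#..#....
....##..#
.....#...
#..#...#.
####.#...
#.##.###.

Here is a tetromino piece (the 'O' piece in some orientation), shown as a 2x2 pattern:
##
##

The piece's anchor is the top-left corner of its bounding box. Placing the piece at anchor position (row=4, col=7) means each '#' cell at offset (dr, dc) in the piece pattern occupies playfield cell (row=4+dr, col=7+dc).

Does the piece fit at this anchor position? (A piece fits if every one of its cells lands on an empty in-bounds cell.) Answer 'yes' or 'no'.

Check each piece cell at anchor (4, 7):
  offset (0,0) -> (4,7): empty -> OK
  offset (0,1) -> (4,8): occupied ('#') -> FAIL
  offset (1,0) -> (5,7): empty -> OK
  offset (1,1) -> (5,8): empty -> OK
All cells valid: no

Answer: no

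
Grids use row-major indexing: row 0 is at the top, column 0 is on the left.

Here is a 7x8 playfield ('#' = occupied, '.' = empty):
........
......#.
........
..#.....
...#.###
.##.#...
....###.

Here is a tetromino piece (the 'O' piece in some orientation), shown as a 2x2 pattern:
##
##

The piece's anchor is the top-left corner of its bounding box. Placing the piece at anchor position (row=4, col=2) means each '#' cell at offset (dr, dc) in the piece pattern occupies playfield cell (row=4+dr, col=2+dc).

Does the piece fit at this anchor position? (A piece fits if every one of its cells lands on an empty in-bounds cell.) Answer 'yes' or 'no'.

Answer: no

Derivation:
Check each piece cell at anchor (4, 2):
  offset (0,0) -> (4,2): empty -> OK
  offset (0,1) -> (4,3): occupied ('#') -> FAIL
  offset (1,0) -> (5,2): occupied ('#') -> FAIL
  offset (1,1) -> (5,3): empty -> OK
All cells valid: no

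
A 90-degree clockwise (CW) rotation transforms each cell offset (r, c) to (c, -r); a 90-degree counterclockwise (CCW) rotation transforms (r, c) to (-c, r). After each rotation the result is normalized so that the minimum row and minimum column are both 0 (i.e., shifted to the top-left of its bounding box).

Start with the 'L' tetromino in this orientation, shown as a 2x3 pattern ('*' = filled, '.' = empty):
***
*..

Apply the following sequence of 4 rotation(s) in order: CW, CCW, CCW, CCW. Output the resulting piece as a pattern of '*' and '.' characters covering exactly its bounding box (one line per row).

Answer: ..*
***

Derivation:
Start:
***
*..
After rotation 1 (CW):
**
.*
.*
After rotation 2 (CCW):
***
*..
After rotation 3 (CCW):
*.
*.
**
After rotation 4 (CCW):
..*
***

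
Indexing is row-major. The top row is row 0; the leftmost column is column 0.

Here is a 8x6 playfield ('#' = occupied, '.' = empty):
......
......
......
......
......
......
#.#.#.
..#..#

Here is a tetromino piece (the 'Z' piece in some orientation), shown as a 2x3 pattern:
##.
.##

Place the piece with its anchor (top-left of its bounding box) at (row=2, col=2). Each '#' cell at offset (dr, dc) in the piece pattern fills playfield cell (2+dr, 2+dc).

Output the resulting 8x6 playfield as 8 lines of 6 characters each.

Answer: ......
......
..##..
...##.
......
......
#.#.#.
..#..#

Derivation:
Fill (2+0,2+0) = (2,2)
Fill (2+0,2+1) = (2,3)
Fill (2+1,2+1) = (3,3)
Fill (2+1,2+2) = (3,4)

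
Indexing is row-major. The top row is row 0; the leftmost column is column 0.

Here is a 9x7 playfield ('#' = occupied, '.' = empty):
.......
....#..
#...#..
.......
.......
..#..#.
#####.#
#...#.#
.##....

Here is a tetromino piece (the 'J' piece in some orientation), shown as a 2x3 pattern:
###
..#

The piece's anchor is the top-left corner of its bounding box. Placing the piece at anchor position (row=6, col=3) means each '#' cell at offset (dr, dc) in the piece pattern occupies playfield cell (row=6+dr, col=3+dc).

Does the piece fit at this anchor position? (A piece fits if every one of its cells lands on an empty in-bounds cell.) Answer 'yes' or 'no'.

Check each piece cell at anchor (6, 3):
  offset (0,0) -> (6,3): occupied ('#') -> FAIL
  offset (0,1) -> (6,4): occupied ('#') -> FAIL
  offset (0,2) -> (6,5): empty -> OK
  offset (1,2) -> (7,5): empty -> OK
All cells valid: no

Answer: no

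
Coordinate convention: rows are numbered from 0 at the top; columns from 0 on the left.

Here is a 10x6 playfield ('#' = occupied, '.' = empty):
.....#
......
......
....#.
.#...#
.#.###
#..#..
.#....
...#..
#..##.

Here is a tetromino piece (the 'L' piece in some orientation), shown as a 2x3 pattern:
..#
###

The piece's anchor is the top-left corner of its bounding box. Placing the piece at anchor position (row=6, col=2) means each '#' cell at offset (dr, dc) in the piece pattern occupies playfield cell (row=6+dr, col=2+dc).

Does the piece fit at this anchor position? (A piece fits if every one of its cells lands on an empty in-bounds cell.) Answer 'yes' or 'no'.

Answer: yes

Derivation:
Check each piece cell at anchor (6, 2):
  offset (0,2) -> (6,4): empty -> OK
  offset (1,0) -> (7,2): empty -> OK
  offset (1,1) -> (7,3): empty -> OK
  offset (1,2) -> (7,4): empty -> OK
All cells valid: yes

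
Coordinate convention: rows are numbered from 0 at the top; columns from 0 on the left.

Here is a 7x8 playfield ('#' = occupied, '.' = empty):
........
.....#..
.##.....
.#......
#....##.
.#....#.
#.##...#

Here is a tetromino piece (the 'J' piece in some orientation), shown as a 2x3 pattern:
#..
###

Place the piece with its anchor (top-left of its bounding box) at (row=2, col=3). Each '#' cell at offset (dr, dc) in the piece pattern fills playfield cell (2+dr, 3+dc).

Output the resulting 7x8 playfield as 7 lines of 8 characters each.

Answer: ........
.....#..
.###....
.#.###..
#....##.
.#....#.
#.##...#

Derivation:
Fill (2+0,3+0) = (2,3)
Fill (2+1,3+0) = (3,3)
Fill (2+1,3+1) = (3,4)
Fill (2+1,3+2) = (3,5)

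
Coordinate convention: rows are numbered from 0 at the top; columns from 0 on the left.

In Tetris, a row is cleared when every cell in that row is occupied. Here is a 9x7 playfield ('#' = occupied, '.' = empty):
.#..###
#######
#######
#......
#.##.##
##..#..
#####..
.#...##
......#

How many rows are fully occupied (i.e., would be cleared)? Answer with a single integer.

Check each row:
  row 0: 3 empty cells -> not full
  row 1: 0 empty cells -> FULL (clear)
  row 2: 0 empty cells -> FULL (clear)
  row 3: 6 empty cells -> not full
  row 4: 2 empty cells -> not full
  row 5: 4 empty cells -> not full
  row 6: 2 empty cells -> not full
  row 7: 4 empty cells -> not full
  row 8: 6 empty cells -> not full
Total rows cleared: 2

Answer: 2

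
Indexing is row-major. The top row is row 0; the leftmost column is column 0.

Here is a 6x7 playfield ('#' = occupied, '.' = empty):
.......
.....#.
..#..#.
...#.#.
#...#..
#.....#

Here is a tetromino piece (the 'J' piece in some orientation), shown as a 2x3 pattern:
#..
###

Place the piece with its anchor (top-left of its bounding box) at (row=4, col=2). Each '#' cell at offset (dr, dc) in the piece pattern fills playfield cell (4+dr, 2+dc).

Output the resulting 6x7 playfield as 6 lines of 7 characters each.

Fill (4+0,2+0) = (4,2)
Fill (4+1,2+0) = (5,2)
Fill (4+1,2+1) = (5,3)
Fill (4+1,2+2) = (5,4)

Answer: .......
.....#.
..#..#.
...#.#.
#.#.#..
#.###.#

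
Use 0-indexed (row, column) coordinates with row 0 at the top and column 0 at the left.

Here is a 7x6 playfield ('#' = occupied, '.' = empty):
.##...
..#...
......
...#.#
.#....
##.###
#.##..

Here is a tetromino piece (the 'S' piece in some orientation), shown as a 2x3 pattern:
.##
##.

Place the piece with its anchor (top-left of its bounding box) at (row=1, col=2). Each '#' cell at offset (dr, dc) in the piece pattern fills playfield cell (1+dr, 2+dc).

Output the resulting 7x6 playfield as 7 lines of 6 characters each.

Fill (1+0,2+1) = (1,3)
Fill (1+0,2+2) = (1,4)
Fill (1+1,2+0) = (2,2)
Fill (1+1,2+1) = (2,3)

Answer: .##...
..###.
..##..
...#.#
.#....
##.###
#.##..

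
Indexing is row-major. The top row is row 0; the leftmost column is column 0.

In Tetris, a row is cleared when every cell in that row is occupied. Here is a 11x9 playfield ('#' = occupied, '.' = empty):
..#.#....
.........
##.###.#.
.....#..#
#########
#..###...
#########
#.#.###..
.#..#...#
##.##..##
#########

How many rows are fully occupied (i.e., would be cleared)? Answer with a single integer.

Answer: 3

Derivation:
Check each row:
  row 0: 7 empty cells -> not full
  row 1: 9 empty cells -> not full
  row 2: 3 empty cells -> not full
  row 3: 7 empty cells -> not full
  row 4: 0 empty cells -> FULL (clear)
  row 5: 5 empty cells -> not full
  row 6: 0 empty cells -> FULL (clear)
  row 7: 4 empty cells -> not full
  row 8: 6 empty cells -> not full
  row 9: 3 empty cells -> not full
  row 10: 0 empty cells -> FULL (clear)
Total rows cleared: 3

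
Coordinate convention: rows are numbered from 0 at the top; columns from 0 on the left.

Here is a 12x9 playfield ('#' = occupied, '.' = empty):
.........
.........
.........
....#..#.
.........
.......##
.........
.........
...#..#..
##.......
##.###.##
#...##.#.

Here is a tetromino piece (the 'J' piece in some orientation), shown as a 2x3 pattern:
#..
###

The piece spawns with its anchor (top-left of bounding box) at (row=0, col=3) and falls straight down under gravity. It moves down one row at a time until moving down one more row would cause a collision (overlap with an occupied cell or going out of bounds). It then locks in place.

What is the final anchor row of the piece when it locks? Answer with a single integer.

Answer: 1

Derivation:
Spawn at (row=0, col=3). Try each row:
  row 0: fits
  row 1: fits
  row 2: blocked -> lock at row 1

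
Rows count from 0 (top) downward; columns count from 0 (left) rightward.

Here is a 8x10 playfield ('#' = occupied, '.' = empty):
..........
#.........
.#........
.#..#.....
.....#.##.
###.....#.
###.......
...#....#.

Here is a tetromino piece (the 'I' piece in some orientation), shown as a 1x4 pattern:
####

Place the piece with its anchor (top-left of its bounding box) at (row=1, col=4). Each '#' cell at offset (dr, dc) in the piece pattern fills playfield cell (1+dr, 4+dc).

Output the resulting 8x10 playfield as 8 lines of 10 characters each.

Fill (1+0,4+0) = (1,4)
Fill (1+0,4+1) = (1,5)
Fill (1+0,4+2) = (1,6)
Fill (1+0,4+3) = (1,7)

Answer: ..........
#...####..
.#........
.#..#.....
.....#.##.
###.....#.
###.......
...#....#.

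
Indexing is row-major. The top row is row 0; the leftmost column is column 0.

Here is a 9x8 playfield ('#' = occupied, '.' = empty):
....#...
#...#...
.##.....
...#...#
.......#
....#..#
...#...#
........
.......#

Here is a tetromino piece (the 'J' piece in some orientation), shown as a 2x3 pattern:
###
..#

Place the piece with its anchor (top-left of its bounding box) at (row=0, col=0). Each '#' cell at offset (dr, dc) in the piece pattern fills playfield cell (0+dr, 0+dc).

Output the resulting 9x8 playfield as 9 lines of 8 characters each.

Fill (0+0,0+0) = (0,0)
Fill (0+0,0+1) = (0,1)
Fill (0+0,0+2) = (0,2)
Fill (0+1,0+2) = (1,2)

Answer: ###.#...
#.#.#...
.##.....
...#...#
.......#
....#..#
...#...#
........
.......#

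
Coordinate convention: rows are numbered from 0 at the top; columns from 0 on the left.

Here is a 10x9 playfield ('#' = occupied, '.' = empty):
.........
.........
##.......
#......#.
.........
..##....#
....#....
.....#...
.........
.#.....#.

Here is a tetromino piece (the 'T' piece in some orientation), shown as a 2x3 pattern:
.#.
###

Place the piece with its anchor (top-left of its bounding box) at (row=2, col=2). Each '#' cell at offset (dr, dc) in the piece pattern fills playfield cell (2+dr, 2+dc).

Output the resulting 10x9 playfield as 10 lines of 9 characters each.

Answer: .........
.........
##.#.....
#.###..#.
.........
..##....#
....#....
.....#...
.........
.#.....#.

Derivation:
Fill (2+0,2+1) = (2,3)
Fill (2+1,2+0) = (3,2)
Fill (2+1,2+1) = (3,3)
Fill (2+1,2+2) = (3,4)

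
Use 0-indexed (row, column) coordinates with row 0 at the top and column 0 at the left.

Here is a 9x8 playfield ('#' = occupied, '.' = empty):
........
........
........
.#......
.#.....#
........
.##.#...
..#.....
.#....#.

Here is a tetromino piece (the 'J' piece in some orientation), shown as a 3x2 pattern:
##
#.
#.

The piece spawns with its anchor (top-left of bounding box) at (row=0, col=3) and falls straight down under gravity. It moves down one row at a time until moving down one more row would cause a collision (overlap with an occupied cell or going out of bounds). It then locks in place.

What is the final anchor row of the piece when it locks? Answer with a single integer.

Spawn at (row=0, col=3). Try each row:
  row 0: fits
  row 1: fits
  row 2: fits
  row 3: fits
  row 4: fits
  row 5: fits
  row 6: blocked -> lock at row 5

Answer: 5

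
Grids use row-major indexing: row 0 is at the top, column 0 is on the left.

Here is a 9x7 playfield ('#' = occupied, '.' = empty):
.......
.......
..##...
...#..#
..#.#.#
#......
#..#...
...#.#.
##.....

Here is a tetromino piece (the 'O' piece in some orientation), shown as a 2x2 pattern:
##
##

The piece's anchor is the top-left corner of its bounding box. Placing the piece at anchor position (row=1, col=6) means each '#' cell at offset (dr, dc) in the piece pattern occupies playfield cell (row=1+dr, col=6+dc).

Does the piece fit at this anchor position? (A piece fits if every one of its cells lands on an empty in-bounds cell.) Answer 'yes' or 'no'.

Check each piece cell at anchor (1, 6):
  offset (0,0) -> (1,6): empty -> OK
  offset (0,1) -> (1,7): out of bounds -> FAIL
  offset (1,0) -> (2,6): empty -> OK
  offset (1,1) -> (2,7): out of bounds -> FAIL
All cells valid: no

Answer: no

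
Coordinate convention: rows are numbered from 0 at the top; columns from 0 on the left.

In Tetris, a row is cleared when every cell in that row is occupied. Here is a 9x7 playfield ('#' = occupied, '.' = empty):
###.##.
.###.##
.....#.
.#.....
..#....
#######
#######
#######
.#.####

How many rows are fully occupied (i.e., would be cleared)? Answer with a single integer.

Check each row:
  row 0: 2 empty cells -> not full
  row 1: 2 empty cells -> not full
  row 2: 6 empty cells -> not full
  row 3: 6 empty cells -> not full
  row 4: 6 empty cells -> not full
  row 5: 0 empty cells -> FULL (clear)
  row 6: 0 empty cells -> FULL (clear)
  row 7: 0 empty cells -> FULL (clear)
  row 8: 2 empty cells -> not full
Total rows cleared: 3

Answer: 3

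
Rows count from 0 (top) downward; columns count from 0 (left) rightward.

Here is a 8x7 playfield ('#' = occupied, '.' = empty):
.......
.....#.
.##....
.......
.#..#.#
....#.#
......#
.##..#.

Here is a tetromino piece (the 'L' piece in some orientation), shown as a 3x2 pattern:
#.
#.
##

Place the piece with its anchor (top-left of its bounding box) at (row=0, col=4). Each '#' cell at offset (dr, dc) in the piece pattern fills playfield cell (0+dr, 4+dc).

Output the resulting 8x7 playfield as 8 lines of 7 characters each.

Fill (0+0,4+0) = (0,4)
Fill (0+1,4+0) = (1,4)
Fill (0+2,4+0) = (2,4)
Fill (0+2,4+1) = (2,5)

Answer: ....#..
....##.
.##.##.
.......
.#..#.#
....#.#
......#
.##..#.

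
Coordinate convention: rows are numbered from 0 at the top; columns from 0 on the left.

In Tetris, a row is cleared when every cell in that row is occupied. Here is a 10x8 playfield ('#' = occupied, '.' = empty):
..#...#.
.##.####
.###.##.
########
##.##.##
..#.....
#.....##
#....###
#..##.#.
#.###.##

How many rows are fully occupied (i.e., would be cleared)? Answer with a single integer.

Check each row:
  row 0: 6 empty cells -> not full
  row 1: 2 empty cells -> not full
  row 2: 3 empty cells -> not full
  row 3: 0 empty cells -> FULL (clear)
  row 4: 2 empty cells -> not full
  row 5: 7 empty cells -> not full
  row 6: 5 empty cells -> not full
  row 7: 4 empty cells -> not full
  row 8: 4 empty cells -> not full
  row 9: 2 empty cells -> not full
Total rows cleared: 1

Answer: 1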